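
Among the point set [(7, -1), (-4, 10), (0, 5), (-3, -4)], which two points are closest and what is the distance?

Computing all pairwise distances among 4 points:

d((7, -1), (-4, 10)) = 15.5563
d((7, -1), (0, 5)) = 9.2195
d((7, -1), (-3, -4)) = 10.4403
d((-4, 10), (0, 5)) = 6.4031 <-- minimum
d((-4, 10), (-3, -4)) = 14.0357
d((0, 5), (-3, -4)) = 9.4868

Closest pair: (-4, 10) and (0, 5) with distance 6.4031

The closest pair is (-4, 10) and (0, 5) with Euclidean distance 6.4031. For 4 points, brute-force pairwise comparison is shown above. For large n, the divide-and-conquer algorithm (sort by x, recurse on halves, check the dividing strip) achieves O(n log n).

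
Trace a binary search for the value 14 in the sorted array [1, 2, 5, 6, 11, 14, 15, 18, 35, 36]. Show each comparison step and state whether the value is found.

Binary search for 14 in [1, 2, 5, 6, 11, 14, 15, 18, 35, 36]:

lo=0, hi=9, mid=4, arr[mid]=11 -> 11 < 14, search right half
lo=5, hi=9, mid=7, arr[mid]=18 -> 18 > 14, search left half
lo=5, hi=6, mid=5, arr[mid]=14 -> Found target at index 5!

Binary search finds 14 at index 5 after 3 comparisons. The search repeatedly halves the search space by comparing with the middle element.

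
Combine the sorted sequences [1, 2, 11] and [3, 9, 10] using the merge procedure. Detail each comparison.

Merging process:

Compare 1 vs 3: take 1 from left. Merged: [1]
Compare 2 vs 3: take 2 from left. Merged: [1, 2]
Compare 11 vs 3: take 3 from right. Merged: [1, 2, 3]
Compare 11 vs 9: take 9 from right. Merged: [1, 2, 3, 9]
Compare 11 vs 10: take 10 from right. Merged: [1, 2, 3, 9, 10]
Append remaining from left: [11]. Merged: [1, 2, 3, 9, 10, 11]

Final merged array: [1, 2, 3, 9, 10, 11]
Total comparisons: 5

The merged array is [1, 2, 3, 9, 10, 11], requiring 5 comparisons. The merge step runs in O(n) time where n is the total number of elements.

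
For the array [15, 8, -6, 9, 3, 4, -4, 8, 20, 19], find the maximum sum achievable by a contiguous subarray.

Using Kadane's algorithm on [15, 8, -6, 9, 3, 4, -4, 8, 20, 19]:

Scanning through the array:
Position 1 (value 8): max_ending_here = 23, max_so_far = 23
Position 2 (value -6): max_ending_here = 17, max_so_far = 23
Position 3 (value 9): max_ending_here = 26, max_so_far = 26
Position 4 (value 3): max_ending_here = 29, max_so_far = 29
Position 5 (value 4): max_ending_here = 33, max_so_far = 33
Position 6 (value -4): max_ending_here = 29, max_so_far = 33
Position 7 (value 8): max_ending_here = 37, max_so_far = 37
Position 8 (value 20): max_ending_here = 57, max_so_far = 57
Position 9 (value 19): max_ending_here = 76, max_so_far = 76

Maximum subarray: [15, 8, -6, 9, 3, 4, -4, 8, 20, 19]
Maximum sum: 76

The maximum subarray is [15, 8, -6, 9, 3, 4, -4, 8, 20, 19] with sum 76. This subarray runs from index 0 to index 9.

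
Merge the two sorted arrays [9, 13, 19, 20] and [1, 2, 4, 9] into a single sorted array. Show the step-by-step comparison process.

Merging process:

Compare 9 vs 1: take 1 from right. Merged: [1]
Compare 9 vs 2: take 2 from right. Merged: [1, 2]
Compare 9 vs 4: take 4 from right. Merged: [1, 2, 4]
Compare 9 vs 9: take 9 from left. Merged: [1, 2, 4, 9]
Compare 13 vs 9: take 9 from right. Merged: [1, 2, 4, 9, 9]
Append remaining from left: [13, 19, 20]. Merged: [1, 2, 4, 9, 9, 13, 19, 20]

Final merged array: [1, 2, 4, 9, 9, 13, 19, 20]
Total comparisons: 5

The merged array is [1, 2, 4, 9, 9, 13, 19, 20], requiring 5 comparisons. The merge step runs in O(n) time where n is the total number of elements.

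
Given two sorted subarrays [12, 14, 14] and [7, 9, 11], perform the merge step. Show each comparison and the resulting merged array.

Merging process:

Compare 12 vs 7: take 7 from right. Merged: [7]
Compare 12 vs 9: take 9 from right. Merged: [7, 9]
Compare 12 vs 11: take 11 from right. Merged: [7, 9, 11]
Append remaining from left: [12, 14, 14]. Merged: [7, 9, 11, 12, 14, 14]

Final merged array: [7, 9, 11, 12, 14, 14]
Total comparisons: 3

The merged array is [7, 9, 11, 12, 14, 14], requiring 3 comparisons. The merge step runs in O(n) time where n is the total number of elements.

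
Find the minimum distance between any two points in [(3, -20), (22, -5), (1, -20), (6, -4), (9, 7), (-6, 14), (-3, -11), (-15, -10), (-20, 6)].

Computing all pairwise distances among 9 points:

d((3, -20), (22, -5)) = 24.2074
d((3, -20), (1, -20)) = 2.0 <-- minimum
d((3, -20), (6, -4)) = 16.2788
d((3, -20), (9, 7)) = 27.6586
d((3, -20), (-6, 14)) = 35.171
d((3, -20), (-3, -11)) = 10.8167
d((3, -20), (-15, -10)) = 20.5913
d((3, -20), (-20, 6)) = 34.7131
d((22, -5), (1, -20)) = 25.807
d((22, -5), (6, -4)) = 16.0312
d((22, -5), (9, 7)) = 17.6918
d((22, -5), (-6, 14)) = 33.8378
d((22, -5), (-3, -11)) = 25.7099
d((22, -5), (-15, -10)) = 37.3363
d((22, -5), (-20, 6)) = 43.4166
d((1, -20), (6, -4)) = 16.7631
d((1, -20), (9, 7)) = 28.1603
d((1, -20), (-6, 14)) = 34.7131
d((1, -20), (-3, -11)) = 9.8489
d((1, -20), (-15, -10)) = 18.868
d((1, -20), (-20, 6)) = 33.4215
d((6, -4), (9, 7)) = 11.4018
d((6, -4), (-6, 14)) = 21.6333
d((6, -4), (-3, -11)) = 11.4018
d((6, -4), (-15, -10)) = 21.8403
d((6, -4), (-20, 6)) = 27.8568
d((9, 7), (-6, 14)) = 16.5529
d((9, 7), (-3, -11)) = 21.6333
d((9, 7), (-15, -10)) = 29.4109
d((9, 7), (-20, 6)) = 29.0172
d((-6, 14), (-3, -11)) = 25.1794
d((-6, 14), (-15, -10)) = 25.632
d((-6, 14), (-20, 6)) = 16.1245
d((-3, -11), (-15, -10)) = 12.0416
d((-3, -11), (-20, 6)) = 24.0416
d((-15, -10), (-20, 6)) = 16.7631

Closest pair: (3, -20) and (1, -20) with distance 2.0

The closest pair is (3, -20) and (1, -20) with Euclidean distance 2.0. For 9 points, brute-force pairwise comparison is shown above. For large n, the divide-and-conquer algorithm (sort by x, recurse on halves, check the dividing strip) achieves O(n log n).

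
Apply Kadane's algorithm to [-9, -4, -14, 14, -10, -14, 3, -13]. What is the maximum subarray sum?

Using Kadane's algorithm on [-9, -4, -14, 14, -10, -14, 3, -13]:

Scanning through the array:
Position 1 (value -4): max_ending_here = -4, max_so_far = -4
Position 2 (value -14): max_ending_here = -14, max_so_far = -4
Position 3 (value 14): max_ending_here = 14, max_so_far = 14
Position 4 (value -10): max_ending_here = 4, max_so_far = 14
Position 5 (value -14): max_ending_here = -10, max_so_far = 14
Position 6 (value 3): max_ending_here = 3, max_so_far = 14
Position 7 (value -13): max_ending_here = -10, max_so_far = 14

Maximum subarray: [14]
Maximum sum: 14

The maximum subarray is [14] with sum 14. This subarray runs from index 3 to index 3.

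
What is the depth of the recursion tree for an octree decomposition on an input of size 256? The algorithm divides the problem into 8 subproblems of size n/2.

For divide and conquer with division factor 2:

Problem sizes at each level:
Level 0: 256
Level 1: 128
Level 2: 64
Level 3: 32
Level 4: 16
Level 5: 8
Level 6: 4
Level 7: 2
Level 8: 1

The root is level 0 and the size-1 base case is level 8 (the tree spans levels 0 through 8, i.e. 9 levels counting the root), so the depth is the number of divisions: log_2(256) = 8

The recursion tree depth is log_2(256) = 8. At each level, the problem size is divided by 2, so it takes 8 divisions to reduce to a base case of size 1. The algorithm makes 8 recursive calls at each level.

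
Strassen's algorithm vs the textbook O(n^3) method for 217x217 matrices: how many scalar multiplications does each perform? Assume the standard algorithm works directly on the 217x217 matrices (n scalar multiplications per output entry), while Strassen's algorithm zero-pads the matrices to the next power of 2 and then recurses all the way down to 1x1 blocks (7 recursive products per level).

Matrix multiplication for 217x217 matrices:

Strassen's algorithm requires power-of-2 dimensions. Pad 217x217 to 256x256 (next power of 2).

Standard algorithm: 217^3 = 10218313 multiplications
Strassen's algorithm: 7^(log2(256)) = 7^8 = 5764801 multiplications
Savings: 10218313 - 5764801 = 4453512 multiplications

Standard: 10218313 multiplications (217^3). Strassen: 5764801 multiplications (7^8, after padding to 256x256). Strassen reduces 8 recursive multiplications to 7 at each level.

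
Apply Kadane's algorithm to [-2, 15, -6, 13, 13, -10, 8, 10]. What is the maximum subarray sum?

Using Kadane's algorithm on [-2, 15, -6, 13, 13, -10, 8, 10]:

Scanning through the array:
Position 1 (value 15): max_ending_here = 15, max_so_far = 15
Position 2 (value -6): max_ending_here = 9, max_so_far = 15
Position 3 (value 13): max_ending_here = 22, max_so_far = 22
Position 4 (value 13): max_ending_here = 35, max_so_far = 35
Position 5 (value -10): max_ending_here = 25, max_so_far = 35
Position 6 (value 8): max_ending_here = 33, max_so_far = 35
Position 7 (value 10): max_ending_here = 43, max_so_far = 43

Maximum subarray: [15, -6, 13, 13, -10, 8, 10]
Maximum sum: 43

The maximum subarray is [15, -6, 13, 13, -10, 8, 10] with sum 43. This subarray runs from index 1 to index 7.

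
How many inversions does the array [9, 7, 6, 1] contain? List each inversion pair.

Finding inversions in [9, 7, 6, 1]:

(0, 1): arr[0]=9 > arr[1]=7
(0, 2): arr[0]=9 > arr[2]=6
(0, 3): arr[0]=9 > arr[3]=1
(1, 2): arr[1]=7 > arr[2]=6
(1, 3): arr[1]=7 > arr[3]=1
(2, 3): arr[2]=6 > arr[3]=1

Total inversions: 6

The array has 6 inversion(s): (0,1), (0,2), (0,3), (1,2), (1,3), (2,3). Each pair (i,j) satisfies i < j and arr[i] > arr[j].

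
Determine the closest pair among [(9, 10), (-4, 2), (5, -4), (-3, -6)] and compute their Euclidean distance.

Computing all pairwise distances among 4 points:

d((9, 10), (-4, 2)) = 15.2643
d((9, 10), (5, -4)) = 14.5602
d((9, 10), (-3, -6)) = 20.0
d((-4, 2), (5, -4)) = 10.8167
d((-4, 2), (-3, -6)) = 8.0623 <-- minimum
d((5, -4), (-3, -6)) = 8.2462

Closest pair: (-4, 2) and (-3, -6) with distance 8.0623

The closest pair is (-4, 2) and (-3, -6) with Euclidean distance 8.0623. For 4 points, brute-force pairwise comparison is shown above. For large n, the divide-and-conquer algorithm (sort by x, recurse on halves, check the dividing strip) achieves O(n log n).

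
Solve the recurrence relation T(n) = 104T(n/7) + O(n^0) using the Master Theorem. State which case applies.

Master Theorem for T(n) = 104T(n/7) + O(n^0):

a = 104, b = 7, c = 0
log_b(a) = log_7(104) = 2.3867

Case 1: c = 0 < log_7(104) = 2.3867
T(n) = O(n^(log_7 104))

For T(n) = 104T(n/7) + O(n^0): log_7(104) = 2.3867. This is Case 1 of the Master Theorem (c < log_b(a), work dominated by leaves), giving O(n^(log_7 104)).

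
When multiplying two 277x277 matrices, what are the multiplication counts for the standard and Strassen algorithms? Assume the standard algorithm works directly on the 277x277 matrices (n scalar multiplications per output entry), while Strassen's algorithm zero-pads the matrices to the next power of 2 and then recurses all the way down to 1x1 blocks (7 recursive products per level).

Matrix multiplication for 277x277 matrices:

Strassen's algorithm requires power-of-2 dimensions. Pad 277x277 to 512x512 (next power of 2).

Standard algorithm: 277^3 = 21253933 multiplications
Strassen's algorithm: 7^(log2(512)) = 7^9 = 40353607 multiplications
Difference: 21253933 - 40353607 = -19099674 (Strassen uses MORE here due to padding overhead — for small or just-over-power-of-2 n, padding can outweigh the per-level savings)

Standard: 21253933 multiplications (277^3). Strassen: 40353607 multiplications (7^9, after padding to 512x512). Strassen reduces 8 recursive multiplications to 7 at each level.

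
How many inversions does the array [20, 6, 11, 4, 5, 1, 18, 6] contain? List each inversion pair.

Finding inversions in [20, 6, 11, 4, 5, 1, 18, 6]:

(0, 1): arr[0]=20 > arr[1]=6
(0, 2): arr[0]=20 > arr[2]=11
(0, 3): arr[0]=20 > arr[3]=4
(0, 4): arr[0]=20 > arr[4]=5
(0, 5): arr[0]=20 > arr[5]=1
(0, 6): arr[0]=20 > arr[6]=18
(0, 7): arr[0]=20 > arr[7]=6
(1, 3): arr[1]=6 > arr[3]=4
(1, 4): arr[1]=6 > arr[4]=5
(1, 5): arr[1]=6 > arr[5]=1
(2, 3): arr[2]=11 > arr[3]=4
(2, 4): arr[2]=11 > arr[4]=5
(2, 5): arr[2]=11 > arr[5]=1
(2, 7): arr[2]=11 > arr[7]=6
(3, 5): arr[3]=4 > arr[5]=1
(4, 5): arr[4]=5 > arr[5]=1
(6, 7): arr[6]=18 > arr[7]=6

Total inversions: 17

The array has 17 inversion(s): (0,1), (0,2), (0,3), (0,4), (0,5), (0,6), (0,7), (1,3), (1,4), (1,5), (2,3), (2,4), (2,5), (2,7), (3,5), (4,5), (6,7). Each pair (i,j) satisfies i < j and arr[i] > arr[j].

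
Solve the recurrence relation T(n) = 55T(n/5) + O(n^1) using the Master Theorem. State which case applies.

Master Theorem for T(n) = 55T(n/5) + O(n^1):

a = 55, b = 5, c = 1
log_b(a) = log_5(55) = 2.4899

Case 1: c = 1 < log_5(55) = 2.4899
T(n) = O(n^(log_5 55))

For T(n) = 55T(n/5) + O(n^1): log_5(55) = 2.4899. This is Case 1 of the Master Theorem (c < log_b(a), work dominated by leaves), giving O(n^(log_5 55)).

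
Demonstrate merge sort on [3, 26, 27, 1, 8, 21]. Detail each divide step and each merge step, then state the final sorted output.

Merge sort trace:

Split: [3, 26, 27, 1, 8, 21] -> [3, 26, 27] and [1, 8, 21]
  Split: [3, 26, 27] -> [3] and [26, 27]
    Split: [26, 27] -> [26] and [27]
    Merge: [26] + [27] -> [26, 27]
  Merge: [3] + [26, 27] -> [3, 26, 27]
  Split: [1, 8, 21] -> [1] and [8, 21]
    Split: [8, 21] -> [8] and [21]
    Merge: [8] + [21] -> [8, 21]
  Merge: [1] + [8, 21] -> [1, 8, 21]
Merge: [3, 26, 27] + [1, 8, 21] -> [1, 3, 8, 21, 26, 27]

Final sorted array: [1, 3, 8, 21, 26, 27]

The merge sort proceeds by recursively splitting the array and merging sorted halves.
After all merges, the sorted array is [1, 3, 8, 21, 26, 27].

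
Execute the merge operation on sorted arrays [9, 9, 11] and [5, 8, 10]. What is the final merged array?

Merging process:

Compare 9 vs 5: take 5 from right. Merged: [5]
Compare 9 vs 8: take 8 from right. Merged: [5, 8]
Compare 9 vs 10: take 9 from left. Merged: [5, 8, 9]
Compare 9 vs 10: take 9 from left. Merged: [5, 8, 9, 9]
Compare 11 vs 10: take 10 from right. Merged: [5, 8, 9, 9, 10]
Append remaining from left: [11]. Merged: [5, 8, 9, 9, 10, 11]

Final merged array: [5, 8, 9, 9, 10, 11]
Total comparisons: 5

The merged array is [5, 8, 9, 9, 10, 11], requiring 5 comparisons. The merge step runs in O(n) time where n is the total number of elements.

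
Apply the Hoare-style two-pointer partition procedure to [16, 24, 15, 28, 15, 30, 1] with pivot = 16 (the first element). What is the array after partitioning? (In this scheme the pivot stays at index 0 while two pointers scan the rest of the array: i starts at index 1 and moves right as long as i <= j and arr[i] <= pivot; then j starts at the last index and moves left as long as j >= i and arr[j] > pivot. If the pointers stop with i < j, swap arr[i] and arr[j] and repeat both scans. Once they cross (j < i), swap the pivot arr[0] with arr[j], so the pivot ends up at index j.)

Hoare-style two-pointer partition with pivot = 16:

Initial array: [16, 24, 15, 28, 15, 30, 1]

Pointers start at i = 1, j = 6.
i stops at index 1 (arr[1]=24 > 16), j stops at index 6 (arr[6]=1 <= 16): swap arr[1] and arr[6], array becomes [16, 1, 15, 28, 15, 30, 24]
i stops at index 3 (arr[3]=28 > 16), j stops at index 4 (arr[4]=15 <= 16): swap arr[3] and arr[4], array becomes [16, 1, 15, 15, 28, 30, 24]
i ends at 4, j ends at 3: the pointers have crossed (j < i), so scanning stops.

Swap pivot arr[0] with arr[3] to place pivot at position 3: [15, 1, 15, 16, 28, 30, 24]
Pivot position: 3

After partitioning with pivot 16, the array becomes [15, 1, 15, 16, 28, 30, 24]. The pivot is placed at index 3. All elements to the left of the pivot are <= 16, and all elements to the right are > 16.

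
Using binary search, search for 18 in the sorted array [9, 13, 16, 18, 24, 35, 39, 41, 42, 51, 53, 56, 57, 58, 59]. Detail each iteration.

Binary search for 18 in [9, 13, 16, 18, 24, 35, 39, 41, 42, 51, 53, 56, 57, 58, 59]:

lo=0, hi=14, mid=7, arr[mid]=41 -> 41 > 18, search left half
lo=0, hi=6, mid=3, arr[mid]=18 -> Found target at index 3!

Binary search finds 18 at index 3 after 2 comparisons. The search repeatedly halves the search space by comparing with the middle element.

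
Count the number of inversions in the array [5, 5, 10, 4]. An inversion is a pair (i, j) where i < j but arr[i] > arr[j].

Finding inversions in [5, 5, 10, 4]:

(0, 3): arr[0]=5 > arr[3]=4
(1, 3): arr[1]=5 > arr[3]=4
(2, 3): arr[2]=10 > arr[3]=4

Total inversions: 3

The array has 3 inversion(s): (0,3), (1,3), (2,3). Each pair (i,j) satisfies i < j and arr[i] > arr[j].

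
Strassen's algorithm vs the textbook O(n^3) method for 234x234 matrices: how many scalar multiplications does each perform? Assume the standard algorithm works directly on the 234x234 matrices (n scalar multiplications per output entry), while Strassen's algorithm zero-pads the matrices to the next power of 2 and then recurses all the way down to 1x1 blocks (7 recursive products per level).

Matrix multiplication for 234x234 matrices:

Strassen's algorithm requires power-of-2 dimensions. Pad 234x234 to 256x256 (next power of 2).

Standard algorithm: 234^3 = 12812904 multiplications
Strassen's algorithm: 7^(log2(256)) = 7^8 = 5764801 multiplications
Savings: 12812904 - 5764801 = 7048103 multiplications

Standard: 12812904 multiplications (234^3). Strassen: 5764801 multiplications (7^8, after padding to 256x256). Strassen reduces 8 recursive multiplications to 7 at each level.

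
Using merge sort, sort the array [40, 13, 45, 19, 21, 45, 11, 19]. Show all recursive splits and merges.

Merge sort trace:

Split: [40, 13, 45, 19, 21, 45, 11, 19] -> [40, 13, 45, 19] and [21, 45, 11, 19]
  Split: [40, 13, 45, 19] -> [40, 13] and [45, 19]
    Split: [40, 13] -> [40] and [13]
    Merge: [40] + [13] -> [13, 40]
    Split: [45, 19] -> [45] and [19]
    Merge: [45] + [19] -> [19, 45]
  Merge: [13, 40] + [19, 45] -> [13, 19, 40, 45]
  Split: [21, 45, 11, 19] -> [21, 45] and [11, 19]
    Split: [21, 45] -> [21] and [45]
    Merge: [21] + [45] -> [21, 45]
    Split: [11, 19] -> [11] and [19]
    Merge: [11] + [19] -> [11, 19]
  Merge: [21, 45] + [11, 19] -> [11, 19, 21, 45]
Merge: [13, 19, 40, 45] + [11, 19, 21, 45] -> [11, 13, 19, 19, 21, 40, 45, 45]

Final sorted array: [11, 13, 19, 19, 21, 40, 45, 45]

The merge sort proceeds by recursively splitting the array and merging sorted halves.
After all merges, the sorted array is [11, 13, 19, 19, 21, 40, 45, 45].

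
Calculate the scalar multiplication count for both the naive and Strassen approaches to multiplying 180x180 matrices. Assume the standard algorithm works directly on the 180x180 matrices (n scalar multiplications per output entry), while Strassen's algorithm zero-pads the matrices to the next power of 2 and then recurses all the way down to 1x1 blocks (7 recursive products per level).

Matrix multiplication for 180x180 matrices:

Strassen's algorithm requires power-of-2 dimensions. Pad 180x180 to 256x256 (next power of 2).

Standard algorithm: 180^3 = 5832000 multiplications
Strassen's algorithm: 7^(log2(256)) = 7^8 = 5764801 multiplications
Savings: 5832000 - 5764801 = 67199 multiplications

Standard: 5832000 multiplications (180^3). Strassen: 5764801 multiplications (7^8, after padding to 256x256). Strassen reduces 8 recursive multiplications to 7 at each level.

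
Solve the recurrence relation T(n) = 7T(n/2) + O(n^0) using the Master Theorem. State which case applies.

Master Theorem for T(n) = 7T(n/2) + O(n^0):

a = 7, b = 2, c = 0
log_b(a) = log_2(7) = 2.8074

Case 1: c = 0 < log_2(7) = 2.8074
T(n) = O(n^(log_2 7))

For T(n) = 7T(n/2) + O(n^0): log_2(7) = 2.8074. This is Case 1 of the Master Theorem (c < log_b(a), work dominated by leaves), giving O(n^(log_2 7)).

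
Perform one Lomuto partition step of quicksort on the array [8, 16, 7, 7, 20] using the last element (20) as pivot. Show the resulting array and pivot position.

Lomuto partition with pivot = 20:

Initial array: [8, 16, 7, 7, 20]

arr[0]=8 <= 20: swap with position 0, array becomes [8, 16, 7, 7, 20]
arr[1]=16 <= 20: swap with position 1, array becomes [8, 16, 7, 7, 20]
arr[2]=7 <= 20: swap with position 2, array becomes [8, 16, 7, 7, 20]
arr[3]=7 <= 20: swap with position 3, array becomes [8, 16, 7, 7, 20]

Place pivot at position 4: [8, 16, 7, 7, 20]
Pivot position: 4

After partitioning with pivot 20, the array becomes [8, 16, 7, 7, 20]. The pivot is placed at index 4. All elements to the left of the pivot are <= 20, and all elements to the right are > 20.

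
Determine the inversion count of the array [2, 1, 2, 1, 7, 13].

Finding inversions in [2, 1, 2, 1, 7, 13]:

(0, 1): arr[0]=2 > arr[1]=1
(0, 3): arr[0]=2 > arr[3]=1
(2, 3): arr[2]=2 > arr[3]=1

Total inversions: 3

The array has 3 inversion(s): (0,1), (0,3), (2,3). Each pair (i,j) satisfies i < j and arr[i] > arr[j].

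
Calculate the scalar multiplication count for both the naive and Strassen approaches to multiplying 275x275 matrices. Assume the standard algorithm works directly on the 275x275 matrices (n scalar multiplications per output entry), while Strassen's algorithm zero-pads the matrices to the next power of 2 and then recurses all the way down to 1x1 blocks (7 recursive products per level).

Matrix multiplication for 275x275 matrices:

Strassen's algorithm requires power-of-2 dimensions. Pad 275x275 to 512x512 (next power of 2).

Standard algorithm: 275^3 = 20796875 multiplications
Strassen's algorithm: 7^(log2(512)) = 7^9 = 40353607 multiplications
Difference: 20796875 - 40353607 = -19556732 (Strassen uses MORE here due to padding overhead — for small or just-over-power-of-2 n, padding can outweigh the per-level savings)

Standard: 20796875 multiplications (275^3). Strassen: 40353607 multiplications (7^9, after padding to 512x512). Strassen reduces 8 recursive multiplications to 7 at each level.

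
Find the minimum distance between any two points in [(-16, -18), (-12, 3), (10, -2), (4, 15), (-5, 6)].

Computing all pairwise distances among 5 points:

d((-16, -18), (-12, 3)) = 21.3776
d((-16, -18), (10, -2)) = 30.5287
d((-16, -18), (4, 15)) = 38.5876
d((-16, -18), (-5, 6)) = 26.4008
d((-12, 3), (10, -2)) = 22.561
d((-12, 3), (4, 15)) = 20.0
d((-12, 3), (-5, 6)) = 7.6158 <-- minimum
d((10, -2), (4, 15)) = 18.0278
d((10, -2), (-5, 6)) = 17.0
d((4, 15), (-5, 6)) = 12.7279

Closest pair: (-12, 3) and (-5, 6) with distance 7.6158

The closest pair is (-12, 3) and (-5, 6) with Euclidean distance 7.6158. For 5 points, brute-force pairwise comparison is shown above. For large n, the divide-and-conquer algorithm (sort by x, recurse on halves, check the dividing strip) achieves O(n log n).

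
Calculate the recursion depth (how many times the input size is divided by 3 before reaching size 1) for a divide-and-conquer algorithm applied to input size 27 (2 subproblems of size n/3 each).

For divide and conquer with division factor 3:

Problem sizes at each level:
Level 0: 27
Level 1: 9
Level 2: 3
Level 3: 1

The root is level 0 and the size-1 base case is level 3 (the tree spans levels 0 through 3, i.e. 4 levels counting the root), so the depth is the number of divisions: log_3(27) = 3

The recursion tree depth is log_3(27) = 3. At each level, the problem size is divided by 3, so it takes 3 divisions to reduce to a base case of size 1. The algorithm makes 2 recursive calls at each level.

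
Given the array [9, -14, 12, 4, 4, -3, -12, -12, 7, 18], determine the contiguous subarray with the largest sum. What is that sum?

Using Kadane's algorithm on [9, -14, 12, 4, 4, -3, -12, -12, 7, 18]:

Scanning through the array:
Position 1 (value -14): max_ending_here = -5, max_so_far = 9
Position 2 (value 12): max_ending_here = 12, max_so_far = 12
Position 3 (value 4): max_ending_here = 16, max_so_far = 16
Position 4 (value 4): max_ending_here = 20, max_so_far = 20
Position 5 (value -3): max_ending_here = 17, max_so_far = 20
Position 6 (value -12): max_ending_here = 5, max_so_far = 20
Position 7 (value -12): max_ending_here = -7, max_so_far = 20
Position 8 (value 7): max_ending_here = 7, max_so_far = 20
Position 9 (value 18): max_ending_here = 25, max_so_far = 25

Maximum subarray: [7, 18]
Maximum sum: 25

The maximum subarray is [7, 18] with sum 25. This subarray runs from index 8 to index 9.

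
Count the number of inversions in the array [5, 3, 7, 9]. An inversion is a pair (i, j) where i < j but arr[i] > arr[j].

Finding inversions in [5, 3, 7, 9]:

(0, 1): arr[0]=5 > arr[1]=3

Total inversions: 1

The array has 1 inversion(s): (0,1). Each pair (i,j) satisfies i < j and arr[i] > arr[j].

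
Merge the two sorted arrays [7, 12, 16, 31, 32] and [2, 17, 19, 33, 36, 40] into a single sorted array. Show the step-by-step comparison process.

Merging process:

Compare 7 vs 2: take 2 from right. Merged: [2]
Compare 7 vs 17: take 7 from left. Merged: [2, 7]
Compare 12 vs 17: take 12 from left. Merged: [2, 7, 12]
Compare 16 vs 17: take 16 from left. Merged: [2, 7, 12, 16]
Compare 31 vs 17: take 17 from right. Merged: [2, 7, 12, 16, 17]
Compare 31 vs 19: take 19 from right. Merged: [2, 7, 12, 16, 17, 19]
Compare 31 vs 33: take 31 from left. Merged: [2, 7, 12, 16, 17, 19, 31]
Compare 32 vs 33: take 32 from left. Merged: [2, 7, 12, 16, 17, 19, 31, 32]
Append remaining from right: [33, 36, 40]. Merged: [2, 7, 12, 16, 17, 19, 31, 32, 33, 36, 40]

Final merged array: [2, 7, 12, 16, 17, 19, 31, 32, 33, 36, 40]
Total comparisons: 8

The merged array is [2, 7, 12, 16, 17, 19, 31, 32, 33, 36, 40], requiring 8 comparisons. The merge step runs in O(n) time where n is the total number of elements.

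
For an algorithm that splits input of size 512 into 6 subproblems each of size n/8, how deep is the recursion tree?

For divide and conquer with division factor 8:

Problem sizes at each level:
Level 0: 512
Level 1: 64
Level 2: 8
Level 3: 1

The root is level 0 and the size-1 base case is level 3 (the tree spans levels 0 through 3, i.e. 4 levels counting the root), so the depth is the number of divisions: log_8(512) = 3

The recursion tree depth is log_8(512) = 3. At each level, the problem size is divided by 8, so it takes 3 divisions to reduce to a base case of size 1. The algorithm makes 6 recursive calls at each level.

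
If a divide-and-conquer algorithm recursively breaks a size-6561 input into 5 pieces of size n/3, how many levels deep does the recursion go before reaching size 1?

For divide and conquer with division factor 3:

Problem sizes at each level:
Level 0: 6561
Level 1: 2187
Level 2: 729
Level 3: 243
Level 4: 81
Level 5: 27
Level 6: 9
Level 7: 3
Level 8: 1

The root is level 0 and the size-1 base case is level 8 (the tree spans levels 0 through 8, i.e. 9 levels counting the root), so the depth is the number of divisions: log_3(6561) = 8

The recursion tree depth is log_3(6561) = 8. At each level, the problem size is divided by 3, so it takes 8 divisions to reduce to a base case of size 1. The algorithm makes 5 recursive calls at each level.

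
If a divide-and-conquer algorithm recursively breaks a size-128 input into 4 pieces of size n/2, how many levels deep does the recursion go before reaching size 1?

For divide and conquer with division factor 2:

Problem sizes at each level:
Level 0: 128
Level 1: 64
Level 2: 32
Level 3: 16
Level 4: 8
Level 5: 4
Level 6: 2
Level 7: 1

The root is level 0 and the size-1 base case is level 7 (the tree spans levels 0 through 7, i.e. 8 levels counting the root), so the depth is the number of divisions: log_2(128) = 7

The recursion tree depth is log_2(128) = 7. At each level, the problem size is divided by 2, so it takes 7 divisions to reduce to a base case of size 1. The algorithm makes 4 recursive calls at each level.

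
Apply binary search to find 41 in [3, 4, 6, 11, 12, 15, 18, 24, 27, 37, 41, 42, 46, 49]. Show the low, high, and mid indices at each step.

Binary search for 41 in [3, 4, 6, 11, 12, 15, 18, 24, 27, 37, 41, 42, 46, 49]:

lo=0, hi=13, mid=6, arr[mid]=18 -> 18 < 41, search right half
lo=7, hi=13, mid=10, arr[mid]=41 -> Found target at index 10!

Binary search finds 41 at index 10 after 2 comparisons. The search repeatedly halves the search space by comparing with the middle element.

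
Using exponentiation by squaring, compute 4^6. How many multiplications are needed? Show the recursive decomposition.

Computing 4^6 by squaring (build up from 4^1; each line after the first costs one multiplication):

4^1 = 4
4^2 = (4^1)^2 = 4^2 = 16
4^3 = 4 * 4^2 = 4 * 16 = 64
4^6 = (4^3)^2 = 64^2 = 4096

Result: 4096
Multiplications needed: 3 (3 lines after 4^1)

4^6 = 4096. Using exponentiation by squaring, this requires 3 multiplications. The key idea: if the exponent is even, square the half-power; if odd, multiply by the base once.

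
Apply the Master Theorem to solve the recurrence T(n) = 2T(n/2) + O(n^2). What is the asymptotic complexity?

Master Theorem for T(n) = 2T(n/2) + O(n^2):

a = 2, b = 2, c = 2
log_b(a) = log_2(2) = 1.0000

Case 3: c = 2 > log_2(2) = 1.0000
T(n) = O(n^2) = O(n^2)

For T(n) = 2T(n/2) + O(n^2): log_2(2) = 1.0000. This is Case 3 of the Master Theorem (c > log_b(a), work dominated by root), giving O(n^2).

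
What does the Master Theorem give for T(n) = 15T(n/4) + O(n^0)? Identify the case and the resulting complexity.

Master Theorem for T(n) = 15T(n/4) + O(n^0):

a = 15, b = 4, c = 0
log_b(a) = log_4(15) = 1.9534

Case 1: c = 0 < log_4(15) = 1.9534
T(n) = O(n^(log_4 15))

For T(n) = 15T(n/4) + O(n^0): log_4(15) = 1.9534. This is Case 1 of the Master Theorem (c < log_b(a), work dominated by leaves), giving O(n^(log_4 15)).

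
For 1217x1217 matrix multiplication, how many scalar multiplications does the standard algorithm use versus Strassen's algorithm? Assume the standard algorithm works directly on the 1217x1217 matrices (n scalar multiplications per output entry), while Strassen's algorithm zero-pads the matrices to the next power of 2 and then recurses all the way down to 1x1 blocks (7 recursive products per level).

Matrix multiplication for 1217x1217 matrices:

Strassen's algorithm requires power-of-2 dimensions. Pad 1217x1217 to 2048x2048 (next power of 2).

Standard algorithm: 1217^3 = 1802485313 multiplications
Strassen's algorithm: 7^(log2(2048)) = 7^11 = 1977326743 multiplications
Difference: 1802485313 - 1977326743 = -174841430 (Strassen uses MORE here due to padding overhead — for small or just-over-power-of-2 n, padding can outweigh the per-level savings)

Standard: 1802485313 multiplications (1217^3). Strassen: 1977326743 multiplications (7^11, after padding to 2048x2048). Strassen reduces 8 recursive multiplications to 7 at each level.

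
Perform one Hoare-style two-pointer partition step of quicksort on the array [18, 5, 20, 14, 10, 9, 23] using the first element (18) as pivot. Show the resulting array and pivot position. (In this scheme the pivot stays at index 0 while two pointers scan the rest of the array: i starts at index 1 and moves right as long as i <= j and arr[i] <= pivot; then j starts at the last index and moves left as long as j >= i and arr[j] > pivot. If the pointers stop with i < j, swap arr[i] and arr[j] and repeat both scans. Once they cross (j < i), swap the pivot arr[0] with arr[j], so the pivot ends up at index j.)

Hoare-style two-pointer partition with pivot = 18:

Initial array: [18, 5, 20, 14, 10, 9, 23]

Pointers start at i = 1, j = 6.
i stops at index 2 (arr[2]=20 > 18), j stops at index 5 (arr[5]=9 <= 18): swap arr[2] and arr[5], array becomes [18, 5, 9, 14, 10, 20, 23]
i ends at 5, j ends at 4: the pointers have crossed (j < i), so scanning stops.

Swap pivot arr[0] with arr[4] to place pivot at position 4: [10, 5, 9, 14, 18, 20, 23]
Pivot position: 4

After partitioning with pivot 18, the array becomes [10, 5, 9, 14, 18, 20, 23]. The pivot is placed at index 4. All elements to the left of the pivot are <= 18, and all elements to the right are > 18.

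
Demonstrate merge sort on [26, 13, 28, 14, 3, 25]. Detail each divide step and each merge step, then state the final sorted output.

Merge sort trace:

Split: [26, 13, 28, 14, 3, 25] -> [26, 13, 28] and [14, 3, 25]
  Split: [26, 13, 28] -> [26] and [13, 28]
    Split: [13, 28] -> [13] and [28]
    Merge: [13] + [28] -> [13, 28]
  Merge: [26] + [13, 28] -> [13, 26, 28]
  Split: [14, 3, 25] -> [14] and [3, 25]
    Split: [3, 25] -> [3] and [25]
    Merge: [3] + [25] -> [3, 25]
  Merge: [14] + [3, 25] -> [3, 14, 25]
Merge: [13, 26, 28] + [3, 14, 25] -> [3, 13, 14, 25, 26, 28]

Final sorted array: [3, 13, 14, 25, 26, 28]

The merge sort proceeds by recursively splitting the array and merging sorted halves.
After all merges, the sorted array is [3, 13, 14, 25, 26, 28].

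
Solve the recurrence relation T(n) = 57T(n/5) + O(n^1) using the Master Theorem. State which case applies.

Master Theorem for T(n) = 57T(n/5) + O(n^1):

a = 57, b = 5, c = 1
log_b(a) = log_5(57) = 2.5121

Case 1: c = 1 < log_5(57) = 2.5121
T(n) = O(n^(log_5 57))

For T(n) = 57T(n/5) + O(n^1): log_5(57) = 2.5121. This is Case 1 of the Master Theorem (c < log_b(a), work dominated by leaves), giving O(n^(log_5 57)).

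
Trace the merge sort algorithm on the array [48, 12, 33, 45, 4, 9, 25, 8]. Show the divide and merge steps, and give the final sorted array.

Merge sort trace:

Split: [48, 12, 33, 45, 4, 9, 25, 8] -> [48, 12, 33, 45] and [4, 9, 25, 8]
  Split: [48, 12, 33, 45] -> [48, 12] and [33, 45]
    Split: [48, 12] -> [48] and [12]
    Merge: [48] + [12] -> [12, 48]
    Split: [33, 45] -> [33] and [45]
    Merge: [33] + [45] -> [33, 45]
  Merge: [12, 48] + [33, 45] -> [12, 33, 45, 48]
  Split: [4, 9, 25, 8] -> [4, 9] and [25, 8]
    Split: [4, 9] -> [4] and [9]
    Merge: [4] + [9] -> [4, 9]
    Split: [25, 8] -> [25] and [8]
    Merge: [25] + [8] -> [8, 25]
  Merge: [4, 9] + [8, 25] -> [4, 8, 9, 25]
Merge: [12, 33, 45, 48] + [4, 8, 9, 25] -> [4, 8, 9, 12, 25, 33, 45, 48]

Final sorted array: [4, 8, 9, 12, 25, 33, 45, 48]

The merge sort proceeds by recursively splitting the array and merging sorted halves.
After all merges, the sorted array is [4, 8, 9, 12, 25, 33, 45, 48].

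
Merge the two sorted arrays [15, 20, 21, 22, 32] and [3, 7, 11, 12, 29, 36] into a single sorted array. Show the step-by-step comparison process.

Merging process:

Compare 15 vs 3: take 3 from right. Merged: [3]
Compare 15 vs 7: take 7 from right. Merged: [3, 7]
Compare 15 vs 11: take 11 from right. Merged: [3, 7, 11]
Compare 15 vs 12: take 12 from right. Merged: [3, 7, 11, 12]
Compare 15 vs 29: take 15 from left. Merged: [3, 7, 11, 12, 15]
Compare 20 vs 29: take 20 from left. Merged: [3, 7, 11, 12, 15, 20]
Compare 21 vs 29: take 21 from left. Merged: [3, 7, 11, 12, 15, 20, 21]
Compare 22 vs 29: take 22 from left. Merged: [3, 7, 11, 12, 15, 20, 21, 22]
Compare 32 vs 29: take 29 from right. Merged: [3, 7, 11, 12, 15, 20, 21, 22, 29]
Compare 32 vs 36: take 32 from left. Merged: [3, 7, 11, 12, 15, 20, 21, 22, 29, 32]
Append remaining from right: [36]. Merged: [3, 7, 11, 12, 15, 20, 21, 22, 29, 32, 36]

Final merged array: [3, 7, 11, 12, 15, 20, 21, 22, 29, 32, 36]
Total comparisons: 10

The merged array is [3, 7, 11, 12, 15, 20, 21, 22, 29, 32, 36], requiring 10 comparisons. The merge step runs in O(n) time where n is the total number of elements.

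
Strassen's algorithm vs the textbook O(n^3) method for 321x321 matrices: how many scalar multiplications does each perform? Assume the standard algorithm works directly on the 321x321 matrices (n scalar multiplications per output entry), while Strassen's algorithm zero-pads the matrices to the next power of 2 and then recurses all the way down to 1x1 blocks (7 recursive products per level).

Matrix multiplication for 321x321 matrices:

Strassen's algorithm requires power-of-2 dimensions. Pad 321x321 to 512x512 (next power of 2).

Standard algorithm: 321^3 = 33076161 multiplications
Strassen's algorithm: 7^(log2(512)) = 7^9 = 40353607 multiplications
Difference: 33076161 - 40353607 = -7277446 (Strassen uses MORE here due to padding overhead — for small or just-over-power-of-2 n, padding can outweigh the per-level savings)

Standard: 33076161 multiplications (321^3). Strassen: 40353607 multiplications (7^9, after padding to 512x512). Strassen reduces 8 recursive multiplications to 7 at each level.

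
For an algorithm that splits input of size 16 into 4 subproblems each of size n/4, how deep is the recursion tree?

For divide and conquer with division factor 4:

Problem sizes at each level:
Level 0: 16
Level 1: 4
Level 2: 1

The root is level 0 and the size-1 base case is level 2 (the tree spans levels 0 through 2, i.e. 3 levels counting the root), so the depth is the number of divisions: log_4(16) = 2

The recursion tree depth is log_4(16) = 2. At each level, the problem size is divided by 4, so it takes 2 divisions to reduce to a base case of size 1. The algorithm makes 4 recursive calls at each level.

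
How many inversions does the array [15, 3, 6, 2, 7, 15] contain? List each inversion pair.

Finding inversions in [15, 3, 6, 2, 7, 15]:

(0, 1): arr[0]=15 > arr[1]=3
(0, 2): arr[0]=15 > arr[2]=6
(0, 3): arr[0]=15 > arr[3]=2
(0, 4): arr[0]=15 > arr[4]=7
(1, 3): arr[1]=3 > arr[3]=2
(2, 3): arr[2]=6 > arr[3]=2

Total inversions: 6

The array has 6 inversion(s): (0,1), (0,2), (0,3), (0,4), (1,3), (2,3). Each pair (i,j) satisfies i < j and arr[i] > arr[j].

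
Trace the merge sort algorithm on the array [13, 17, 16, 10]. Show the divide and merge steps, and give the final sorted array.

Merge sort trace:

Split: [13, 17, 16, 10] -> [13, 17] and [16, 10]
  Split: [13, 17] -> [13] and [17]
  Merge: [13] + [17] -> [13, 17]
  Split: [16, 10] -> [16] and [10]
  Merge: [16] + [10] -> [10, 16]
Merge: [13, 17] + [10, 16] -> [10, 13, 16, 17]

Final sorted array: [10, 13, 16, 17]

The merge sort proceeds by recursively splitting the array and merging sorted halves.
After all merges, the sorted array is [10, 13, 16, 17].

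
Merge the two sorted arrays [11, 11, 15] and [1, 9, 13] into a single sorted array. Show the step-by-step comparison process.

Merging process:

Compare 11 vs 1: take 1 from right. Merged: [1]
Compare 11 vs 9: take 9 from right. Merged: [1, 9]
Compare 11 vs 13: take 11 from left. Merged: [1, 9, 11]
Compare 11 vs 13: take 11 from left. Merged: [1, 9, 11, 11]
Compare 15 vs 13: take 13 from right. Merged: [1, 9, 11, 11, 13]
Append remaining from left: [15]. Merged: [1, 9, 11, 11, 13, 15]

Final merged array: [1, 9, 11, 11, 13, 15]
Total comparisons: 5

The merged array is [1, 9, 11, 11, 13, 15], requiring 5 comparisons. The merge step runs in O(n) time where n is the total number of elements.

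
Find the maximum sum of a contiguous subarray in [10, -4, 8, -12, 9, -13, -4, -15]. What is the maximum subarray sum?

Using Kadane's algorithm on [10, -4, 8, -12, 9, -13, -4, -15]:

Scanning through the array:
Position 1 (value -4): max_ending_here = 6, max_so_far = 10
Position 2 (value 8): max_ending_here = 14, max_so_far = 14
Position 3 (value -12): max_ending_here = 2, max_so_far = 14
Position 4 (value 9): max_ending_here = 11, max_so_far = 14
Position 5 (value -13): max_ending_here = -2, max_so_far = 14
Position 6 (value -4): max_ending_here = -4, max_so_far = 14
Position 7 (value -15): max_ending_here = -15, max_so_far = 14

Maximum subarray: [10, -4, 8]
Maximum sum: 14

The maximum subarray is [10, -4, 8] with sum 14. This subarray runs from index 0 to index 2.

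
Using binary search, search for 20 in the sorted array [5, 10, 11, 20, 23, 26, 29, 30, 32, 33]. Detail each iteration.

Binary search for 20 in [5, 10, 11, 20, 23, 26, 29, 30, 32, 33]:

lo=0, hi=9, mid=4, arr[mid]=23 -> 23 > 20, search left half
lo=0, hi=3, mid=1, arr[mid]=10 -> 10 < 20, search right half
lo=2, hi=3, mid=2, arr[mid]=11 -> 11 < 20, search right half
lo=3, hi=3, mid=3, arr[mid]=20 -> Found target at index 3!

Binary search finds 20 at index 3 after 4 comparisons. The search repeatedly halves the search space by comparing with the middle element.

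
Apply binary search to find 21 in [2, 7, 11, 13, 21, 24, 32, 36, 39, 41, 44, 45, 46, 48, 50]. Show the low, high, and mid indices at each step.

Binary search for 21 in [2, 7, 11, 13, 21, 24, 32, 36, 39, 41, 44, 45, 46, 48, 50]:

lo=0, hi=14, mid=7, arr[mid]=36 -> 36 > 21, search left half
lo=0, hi=6, mid=3, arr[mid]=13 -> 13 < 21, search right half
lo=4, hi=6, mid=5, arr[mid]=24 -> 24 > 21, search left half
lo=4, hi=4, mid=4, arr[mid]=21 -> Found target at index 4!

Binary search finds 21 at index 4 after 4 comparisons. The search repeatedly halves the search space by comparing with the middle element.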